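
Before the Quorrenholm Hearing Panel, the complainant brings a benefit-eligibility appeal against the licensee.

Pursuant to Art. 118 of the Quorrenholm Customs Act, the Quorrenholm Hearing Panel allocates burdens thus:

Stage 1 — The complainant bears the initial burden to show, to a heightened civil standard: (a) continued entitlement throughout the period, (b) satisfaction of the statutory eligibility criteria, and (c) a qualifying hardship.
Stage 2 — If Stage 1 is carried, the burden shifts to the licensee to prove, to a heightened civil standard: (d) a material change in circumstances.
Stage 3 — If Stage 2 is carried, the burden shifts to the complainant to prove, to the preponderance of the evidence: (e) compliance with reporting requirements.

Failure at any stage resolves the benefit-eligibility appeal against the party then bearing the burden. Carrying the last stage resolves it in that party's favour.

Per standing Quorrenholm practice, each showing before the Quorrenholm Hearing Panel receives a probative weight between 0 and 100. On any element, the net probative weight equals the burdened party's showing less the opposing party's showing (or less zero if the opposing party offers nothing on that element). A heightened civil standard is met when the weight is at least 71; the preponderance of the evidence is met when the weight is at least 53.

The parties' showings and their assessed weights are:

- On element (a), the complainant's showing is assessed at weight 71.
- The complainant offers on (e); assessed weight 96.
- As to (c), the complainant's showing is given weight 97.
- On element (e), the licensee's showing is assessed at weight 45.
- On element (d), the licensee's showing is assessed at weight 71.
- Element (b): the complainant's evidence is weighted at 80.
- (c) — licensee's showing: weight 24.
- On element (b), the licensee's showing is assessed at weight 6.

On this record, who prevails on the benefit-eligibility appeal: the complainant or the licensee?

licensee

Stage 1 (complainant, a heightened civil standard, weight is at least 71): (a) 71 ≥ 71 — meets; (b) net 80−6=74 ≥ 71 — meets; (c) net 97−24=73 ≥ 71 — meets.
  The complainant carries Stage 1; the licensee now bears the burden.
Stage 2 (licensee, a heightened civil standard, weight is at least 71): (d) 71 ≥ 71 — meets.
  The licensee carries Stage 2; the complainant now bears the burden.
Stage 3 (complainant, the preponderance of the evidence, weight is at least 53): (e) net 96−45=51 < 53 — fails.
  Not every element is met, so the complainant fails to carry Stage 3.
The licensee prevails.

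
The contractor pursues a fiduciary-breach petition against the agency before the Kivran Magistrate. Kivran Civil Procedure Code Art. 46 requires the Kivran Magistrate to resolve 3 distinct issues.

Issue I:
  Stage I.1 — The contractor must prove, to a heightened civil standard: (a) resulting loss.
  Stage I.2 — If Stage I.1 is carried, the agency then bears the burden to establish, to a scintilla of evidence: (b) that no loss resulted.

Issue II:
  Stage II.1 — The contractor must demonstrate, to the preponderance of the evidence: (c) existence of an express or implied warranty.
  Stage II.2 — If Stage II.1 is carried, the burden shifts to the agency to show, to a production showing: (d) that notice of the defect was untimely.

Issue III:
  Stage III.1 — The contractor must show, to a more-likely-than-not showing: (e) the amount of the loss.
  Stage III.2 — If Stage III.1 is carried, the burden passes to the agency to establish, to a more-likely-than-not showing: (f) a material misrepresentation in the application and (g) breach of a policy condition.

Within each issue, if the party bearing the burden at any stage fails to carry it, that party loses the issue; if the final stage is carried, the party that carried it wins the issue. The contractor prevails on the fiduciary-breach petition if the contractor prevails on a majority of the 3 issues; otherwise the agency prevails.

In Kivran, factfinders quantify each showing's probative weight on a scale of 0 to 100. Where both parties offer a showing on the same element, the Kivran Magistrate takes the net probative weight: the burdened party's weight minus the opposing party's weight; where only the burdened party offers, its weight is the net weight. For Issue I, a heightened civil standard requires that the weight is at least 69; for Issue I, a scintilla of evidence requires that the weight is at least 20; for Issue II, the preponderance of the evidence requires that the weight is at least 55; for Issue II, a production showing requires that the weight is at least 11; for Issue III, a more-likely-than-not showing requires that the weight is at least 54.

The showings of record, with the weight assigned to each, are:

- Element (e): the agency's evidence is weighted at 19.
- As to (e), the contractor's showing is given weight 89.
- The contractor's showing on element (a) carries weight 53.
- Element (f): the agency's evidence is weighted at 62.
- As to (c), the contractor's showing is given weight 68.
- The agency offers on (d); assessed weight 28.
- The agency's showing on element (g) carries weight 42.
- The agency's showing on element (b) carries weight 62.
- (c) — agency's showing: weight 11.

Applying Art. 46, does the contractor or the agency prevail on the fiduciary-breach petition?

— Issue I —
Stage I.1 — burden on contractor; standard: a heightened civil standard (weight is at least 69).
    (a): 53 < 69 [not met]
  Not every element is met, so the contractor fails to carry Stage I.1.
The analysis ends at Stage I.1; the agency prevails on this issue.
— Issue II —
At Stage II.1 the contractor must meet the preponderance of the evidence (weight is at least 55): on (c) the weight is 68 less the opposing 11 gives net 57, which does reach 55, so (c) meets the standard.
  All elements met. The burden passes to the agency.
At Stage II.2 the agency must meet a production showing (weight is at least 11): on (d) the weight is 28, which does reach 11, so (d) meets the standard.
  All elements met at the final stage.
All stages carried — the agency prevails on this issue.
— Issue III —
At Stage III.1 the contractor must meet a more-likely-than-not showing (weight is at least 54): on (e) the weight is 89 less the opposing 19 gives net 70, which does reach 54, so (e) meets the standard.
  Stage III.1 carried; the burden shifts to the agency.
At Stage III.2 the agency must meet a more-likely-than-not showing (weight is at least 54): on (f) the weight is 62, which does reach 54, so (f) meets the standard; on (g) the weight is 42, which does not reach 54, so (g) does not meet the standard.
  The agency does not carry Stage III.2.
So the contractor prevails on this issue.
Per-issue: Issue I → agency; Issue II → agency; Issue III → contractor. The contractor must prevail on a majority of issues; overall, the agency prevails.

agency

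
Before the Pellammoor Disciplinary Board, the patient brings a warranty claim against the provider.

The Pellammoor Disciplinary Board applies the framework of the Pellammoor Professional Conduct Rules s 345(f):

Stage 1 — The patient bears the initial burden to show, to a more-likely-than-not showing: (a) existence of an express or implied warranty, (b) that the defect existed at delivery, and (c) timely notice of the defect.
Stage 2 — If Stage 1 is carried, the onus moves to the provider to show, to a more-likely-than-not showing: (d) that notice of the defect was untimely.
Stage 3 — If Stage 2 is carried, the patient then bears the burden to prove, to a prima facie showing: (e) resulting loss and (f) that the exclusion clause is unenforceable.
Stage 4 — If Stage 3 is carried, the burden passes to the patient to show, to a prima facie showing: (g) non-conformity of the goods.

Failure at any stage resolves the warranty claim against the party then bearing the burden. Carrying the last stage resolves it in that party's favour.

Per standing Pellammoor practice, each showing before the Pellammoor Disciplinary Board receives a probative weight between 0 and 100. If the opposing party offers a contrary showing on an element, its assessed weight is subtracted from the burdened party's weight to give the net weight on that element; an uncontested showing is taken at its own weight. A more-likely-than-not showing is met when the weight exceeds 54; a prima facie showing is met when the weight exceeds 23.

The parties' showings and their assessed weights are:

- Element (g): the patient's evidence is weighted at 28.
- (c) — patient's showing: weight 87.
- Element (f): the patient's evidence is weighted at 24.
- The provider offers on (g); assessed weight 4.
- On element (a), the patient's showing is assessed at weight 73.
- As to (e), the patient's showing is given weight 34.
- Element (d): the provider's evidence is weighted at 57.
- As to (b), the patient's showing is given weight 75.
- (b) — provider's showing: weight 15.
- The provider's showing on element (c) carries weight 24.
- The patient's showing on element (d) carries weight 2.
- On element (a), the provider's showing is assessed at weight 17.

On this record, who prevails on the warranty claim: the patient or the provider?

patient

At Stage 1 the patient must meet a more-likely-than-not showing (weight exceeds 54): on (a) the weight is 73 less the opposing 17 gives net 56, which does exceed 54, so (a) meets the standard; on (b) the weight is 75 less the opposing 15 gives net 60, which does exceed 54, so (b) meets the standard; on (c) the weight is 87 less the opposing 24 gives net 63, which does exceed 54, so (c) meets the standard.
  Stage 1 is satisfied; the onus moves to the provider.
At Stage 2 the provider must meet a more-likely-than-not showing (weight exceeds 54): on (d) the weight is 57 less the opposing 2 gives net 55, which does exceed 54, so (d) meets the standard.
  The provider carries Stage 2; the patient now bears the burden.
At Stage 3 the patient must meet a prima facie showing (weight exceeds 23): on (e) the weight is 34, which does exceed 23, so (e) meets the standard; on (f) the weight is 24, which does exceed 23, so (f) meets the standard.
  All elements met. The patient retains the burden for Stage 4.
At Stage 4 the patient must meet a prima facie showing (weight exceeds 23): on (g) the weight is 28 less the opposing 4 gives net 24, which does exceed 23, so (g) meets the standard.
  Stage 4 carried; the final stage is satisfied.
Every stage carried; the patient prevails.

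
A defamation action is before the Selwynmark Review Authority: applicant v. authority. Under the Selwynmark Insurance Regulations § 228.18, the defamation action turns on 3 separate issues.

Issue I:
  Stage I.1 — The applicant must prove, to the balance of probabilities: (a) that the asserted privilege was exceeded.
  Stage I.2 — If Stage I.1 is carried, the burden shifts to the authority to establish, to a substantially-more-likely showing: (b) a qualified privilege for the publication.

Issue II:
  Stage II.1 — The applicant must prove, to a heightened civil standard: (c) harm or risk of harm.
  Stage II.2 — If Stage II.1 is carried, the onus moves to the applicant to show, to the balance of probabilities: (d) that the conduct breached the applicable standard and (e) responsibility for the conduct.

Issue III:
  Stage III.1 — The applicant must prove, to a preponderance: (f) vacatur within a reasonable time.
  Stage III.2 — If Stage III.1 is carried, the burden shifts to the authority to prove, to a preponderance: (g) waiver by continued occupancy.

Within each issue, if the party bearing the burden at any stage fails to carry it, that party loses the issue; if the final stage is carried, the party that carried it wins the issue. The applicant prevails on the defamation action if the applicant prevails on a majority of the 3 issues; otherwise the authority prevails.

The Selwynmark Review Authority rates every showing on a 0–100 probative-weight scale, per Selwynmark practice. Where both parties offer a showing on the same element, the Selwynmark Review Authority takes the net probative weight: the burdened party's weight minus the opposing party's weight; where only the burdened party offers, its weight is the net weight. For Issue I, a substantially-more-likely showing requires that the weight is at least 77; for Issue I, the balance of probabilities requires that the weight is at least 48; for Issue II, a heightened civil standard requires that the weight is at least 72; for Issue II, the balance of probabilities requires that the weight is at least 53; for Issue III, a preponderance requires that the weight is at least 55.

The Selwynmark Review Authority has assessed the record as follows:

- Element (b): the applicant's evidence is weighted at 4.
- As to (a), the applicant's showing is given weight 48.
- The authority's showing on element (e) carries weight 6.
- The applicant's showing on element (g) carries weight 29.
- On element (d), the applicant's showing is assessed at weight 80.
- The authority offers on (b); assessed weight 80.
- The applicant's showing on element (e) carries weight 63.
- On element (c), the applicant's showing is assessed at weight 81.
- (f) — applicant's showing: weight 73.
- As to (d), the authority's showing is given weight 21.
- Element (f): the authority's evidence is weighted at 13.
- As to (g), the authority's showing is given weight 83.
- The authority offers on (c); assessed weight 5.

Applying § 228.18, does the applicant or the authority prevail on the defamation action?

applicant

— Issue I —
Stage I.1 (applicant, the balance of probabilities, weight is at least 48): (a) 48 ≥ 48 — meets.
  Stage I.1 carried; the burden shifts to the authority.
Stage I.2 (authority, a substantially-more-likely showing, weight is at least 77): (b) net 80−4=76 < 77 — fails.
  Not every element is met, so the authority fails to carry Stage I.2.
The analysis ends at Stage I.2; the applicant prevails on this issue.
— Issue II —
At Stage II.1 the applicant must meet a heightened civil standard (weight is at least 72): on (c) the weight is 81 less the opposing 5 gives net 76, ≥ 72, so (c) meets the standard.
  All elements met. The applicant retains the burden for Stage II.2.
At Stage II.2 the applicant must meet the balance of probabilities (weight is at least 53): on (d) the weight is 80 less the opposing 21 gives net 59, which does reach 53, so (d) meets the standard; on (e) the weight is 63 less the opposing 6 gives net 57, which does reach 53, so (e) meets the standard.
  The applicant carries the last stage.
Every stage carried; the applicant prevails on this issue.
— Issue III —
Stage III.1 (applicant, a preponderance, weight is at least 55): (f) net 73−13=60 ≥ 55 — meets.
  Stage III.1 carried; the burden shifts to the authority.
Stage III.2 (authority, a preponderance, weight is at least 55): (g) net 83−29=54 < 55 — fails.
  Not every element is met, so the authority fails to carry Stage III.2.
The analysis ends at Stage III.2; the applicant prevails on this issue.
Per-issue: Issue I → applicant; Issue II → applicant; Issue III → applicant. The applicant must prevail on a majority of issues; overall, the applicant prevails.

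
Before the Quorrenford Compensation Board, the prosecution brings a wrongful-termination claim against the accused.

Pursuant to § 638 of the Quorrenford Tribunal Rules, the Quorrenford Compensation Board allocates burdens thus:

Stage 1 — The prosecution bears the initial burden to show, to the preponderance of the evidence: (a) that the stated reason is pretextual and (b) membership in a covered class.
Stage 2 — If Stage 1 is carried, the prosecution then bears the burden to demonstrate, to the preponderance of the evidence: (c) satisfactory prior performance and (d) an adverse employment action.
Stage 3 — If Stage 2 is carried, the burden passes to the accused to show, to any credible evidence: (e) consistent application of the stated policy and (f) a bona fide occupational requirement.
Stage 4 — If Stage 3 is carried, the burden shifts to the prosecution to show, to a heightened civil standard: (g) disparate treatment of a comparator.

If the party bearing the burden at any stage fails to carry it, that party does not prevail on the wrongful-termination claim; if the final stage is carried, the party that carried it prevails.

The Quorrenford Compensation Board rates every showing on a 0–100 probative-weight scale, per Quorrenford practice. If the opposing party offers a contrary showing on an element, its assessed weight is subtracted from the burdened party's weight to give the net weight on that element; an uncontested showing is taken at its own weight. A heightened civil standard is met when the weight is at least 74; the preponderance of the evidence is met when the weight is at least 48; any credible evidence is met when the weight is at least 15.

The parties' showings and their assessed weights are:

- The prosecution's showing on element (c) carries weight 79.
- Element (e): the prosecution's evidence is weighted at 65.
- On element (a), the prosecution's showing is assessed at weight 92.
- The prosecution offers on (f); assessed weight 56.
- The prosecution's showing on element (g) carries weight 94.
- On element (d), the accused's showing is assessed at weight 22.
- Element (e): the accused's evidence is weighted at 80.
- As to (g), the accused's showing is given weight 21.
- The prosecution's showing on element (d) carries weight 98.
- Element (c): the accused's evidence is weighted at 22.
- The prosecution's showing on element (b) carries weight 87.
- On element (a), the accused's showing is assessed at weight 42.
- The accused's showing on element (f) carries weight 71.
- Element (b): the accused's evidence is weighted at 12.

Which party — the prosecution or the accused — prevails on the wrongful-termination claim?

Stage 1 (prosecution, the preponderance of the evidence, weight is at least 48): (a) net 92−42=50 ≥ 48 — meets; (b) net 87−12=75 ≥ 48 — meets.
  Stage 1 is satisfied; the prosecution continues to bear the burden.
Stage 2 (prosecution, the preponderance of the evidence, weight is at least 48): (c) net 79−22=57 ≥ 48 — meets; (d) net 98−22=76 ≥ 48 — meets.
  All elements met. The burden passes to the accused.
Stage 3 (accused, any credible evidence, weight is at least 15): (e) net 80−65=15 ≥ 15 — meets; (f) net 71−56=15 ≥ 15 — meets.
  Stage 3 is satisfied; the onus moves to the prosecution.
Stage 4 (prosecution, a heightened civil standard, weight is at least 74): (g) net 94−21=73 < 74 — fails.
  Not every element is met, so the prosecution fails to carry Stage 4.
The analysis ends at Stage 4; the accused prevails.

accused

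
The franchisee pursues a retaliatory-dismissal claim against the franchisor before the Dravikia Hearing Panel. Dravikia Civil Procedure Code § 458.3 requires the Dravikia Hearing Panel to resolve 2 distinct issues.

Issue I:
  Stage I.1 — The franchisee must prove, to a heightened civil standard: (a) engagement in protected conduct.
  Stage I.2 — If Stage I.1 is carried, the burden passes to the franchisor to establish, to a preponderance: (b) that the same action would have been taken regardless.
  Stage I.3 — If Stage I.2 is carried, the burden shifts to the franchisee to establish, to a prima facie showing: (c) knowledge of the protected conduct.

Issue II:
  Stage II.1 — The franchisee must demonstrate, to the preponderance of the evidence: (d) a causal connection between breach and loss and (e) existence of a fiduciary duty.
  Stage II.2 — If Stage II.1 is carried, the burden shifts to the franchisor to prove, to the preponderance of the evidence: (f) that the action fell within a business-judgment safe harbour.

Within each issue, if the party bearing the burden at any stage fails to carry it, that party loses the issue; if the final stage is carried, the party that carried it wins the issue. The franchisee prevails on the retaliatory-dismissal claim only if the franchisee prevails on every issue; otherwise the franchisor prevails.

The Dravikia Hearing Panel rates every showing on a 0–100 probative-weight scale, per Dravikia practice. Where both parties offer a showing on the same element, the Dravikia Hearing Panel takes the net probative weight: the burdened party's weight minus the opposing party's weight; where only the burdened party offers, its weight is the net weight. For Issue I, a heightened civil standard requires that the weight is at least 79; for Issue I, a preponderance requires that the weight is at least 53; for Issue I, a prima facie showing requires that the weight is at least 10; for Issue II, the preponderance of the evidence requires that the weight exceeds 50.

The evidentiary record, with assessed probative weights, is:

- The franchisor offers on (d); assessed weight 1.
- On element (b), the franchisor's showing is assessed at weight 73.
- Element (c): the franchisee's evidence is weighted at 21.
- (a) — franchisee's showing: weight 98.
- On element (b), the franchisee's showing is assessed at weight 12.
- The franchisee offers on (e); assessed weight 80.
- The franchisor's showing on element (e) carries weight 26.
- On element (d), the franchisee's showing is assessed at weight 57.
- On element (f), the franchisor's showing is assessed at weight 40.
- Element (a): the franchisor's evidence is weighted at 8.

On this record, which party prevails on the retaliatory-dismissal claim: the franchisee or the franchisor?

franchisee

— Issue I —
At Stage I.1 the franchisee must meet a heightened civil standard (weight is at least 79): on (a) the weight is 98 less the opposing 8 gives net 90, which does reach 79, so (a) meets the standard.
  The franchisee carries Stage I.1; the franchisor now bears the burden.
At Stage I.2 the franchisor must meet a preponderance (weight is at least 53): on (b) the weight is 73 less the opposing 12 gives net 61, ≥ 53, so (b) meets the standard.
  All elements met. The burden passes to the franchisee.
At Stage I.3 the franchisee must meet a prima facie showing (weight is at least 10): on (c) the weight is 21, ≥ 10, so (c) meets the standard.
  Stage I.3 carried; the final stage is satisfied.
Every stage carried; the franchisee prevails on this issue.
— Issue II —
At Stage II.1 the franchisee must meet the preponderance of the evidence (weight exceeds 50): on (d) the weight is 57 less the opposing 1 gives net 56, > 50, so (d) meets the standard; on (e) the weight is 80 less the opposing 26 gives net 54, > 50, so (e) meets the standard.
  All elements met. The burden passes to the franchisor.
At Stage II.2 the franchisor must meet the preponderance of the evidence (weight exceeds 50): on (f) the weight is 40, ≤ 50, so (f) does not meet the standard.
  The franchisor does not carry Stage II.2.
So the franchisee prevails on this issue.
Per-issue: Issue I → franchisee; Issue II → franchisee. The franchisee must prevail on every issue; overall, the franchisee prevails.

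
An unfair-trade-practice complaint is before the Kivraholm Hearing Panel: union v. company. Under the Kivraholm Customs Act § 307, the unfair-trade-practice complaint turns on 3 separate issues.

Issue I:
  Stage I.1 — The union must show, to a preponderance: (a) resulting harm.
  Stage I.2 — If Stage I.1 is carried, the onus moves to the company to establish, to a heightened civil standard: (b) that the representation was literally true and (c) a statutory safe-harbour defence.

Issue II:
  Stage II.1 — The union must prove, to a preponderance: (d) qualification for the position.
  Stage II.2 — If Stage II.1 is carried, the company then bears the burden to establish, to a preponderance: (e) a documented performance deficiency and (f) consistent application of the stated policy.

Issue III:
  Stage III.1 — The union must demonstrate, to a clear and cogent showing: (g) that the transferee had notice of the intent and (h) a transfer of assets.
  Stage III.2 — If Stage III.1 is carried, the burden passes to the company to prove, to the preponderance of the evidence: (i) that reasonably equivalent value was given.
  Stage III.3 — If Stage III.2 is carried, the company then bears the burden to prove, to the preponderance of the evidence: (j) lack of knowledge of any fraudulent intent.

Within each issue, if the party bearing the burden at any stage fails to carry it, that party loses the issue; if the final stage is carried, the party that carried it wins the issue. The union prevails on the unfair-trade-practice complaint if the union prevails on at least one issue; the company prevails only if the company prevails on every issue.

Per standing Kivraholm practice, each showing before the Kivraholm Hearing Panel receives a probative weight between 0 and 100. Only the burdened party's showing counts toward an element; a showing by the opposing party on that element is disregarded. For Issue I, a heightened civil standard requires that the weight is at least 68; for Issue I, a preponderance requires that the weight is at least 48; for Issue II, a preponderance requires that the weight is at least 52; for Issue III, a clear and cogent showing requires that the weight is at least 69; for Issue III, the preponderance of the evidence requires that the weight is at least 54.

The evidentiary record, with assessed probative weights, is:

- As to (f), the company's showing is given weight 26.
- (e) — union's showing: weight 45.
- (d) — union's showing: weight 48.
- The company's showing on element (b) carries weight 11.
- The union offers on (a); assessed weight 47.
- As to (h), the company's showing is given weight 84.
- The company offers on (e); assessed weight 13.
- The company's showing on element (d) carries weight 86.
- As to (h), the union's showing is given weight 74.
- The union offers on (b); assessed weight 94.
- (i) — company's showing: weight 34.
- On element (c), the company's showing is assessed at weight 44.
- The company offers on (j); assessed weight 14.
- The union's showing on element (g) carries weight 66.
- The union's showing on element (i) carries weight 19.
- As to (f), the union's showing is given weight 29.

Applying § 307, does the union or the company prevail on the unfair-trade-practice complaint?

company

— Issue I —
Stage I.1 (union, a preponderance, weight is at least 48): (a) 47 < 48 — fails.
  Not every element is met, so the union fails to carry Stage I.1.
The analysis ends at Stage I.1; the company prevails on this issue.
— Issue II —
Stage II.1 — burden on union; standard: a preponderance (weight is at least 52).
    (d): 48 (company's 86 disregarded) < 52 [not met]
  The union does not carry Stage II.1.
The analysis ends at Stage II.1; the company prevails on this issue.
— Issue III —
Stage III.1 (union, a clear and cogent showing, weight is at least 69): (g) 66 < 69 — fails; (h) 74 (company's 84 disregarded) ≥ 69 — meets.
  The union does not carry Stage III.1.
The analysis ends at Stage III.1; the company prevails on this issue.
Per-issue: Issue I → company; Issue II → company; Issue III → company. The union must prevail on at least one issue; overall, the company prevails.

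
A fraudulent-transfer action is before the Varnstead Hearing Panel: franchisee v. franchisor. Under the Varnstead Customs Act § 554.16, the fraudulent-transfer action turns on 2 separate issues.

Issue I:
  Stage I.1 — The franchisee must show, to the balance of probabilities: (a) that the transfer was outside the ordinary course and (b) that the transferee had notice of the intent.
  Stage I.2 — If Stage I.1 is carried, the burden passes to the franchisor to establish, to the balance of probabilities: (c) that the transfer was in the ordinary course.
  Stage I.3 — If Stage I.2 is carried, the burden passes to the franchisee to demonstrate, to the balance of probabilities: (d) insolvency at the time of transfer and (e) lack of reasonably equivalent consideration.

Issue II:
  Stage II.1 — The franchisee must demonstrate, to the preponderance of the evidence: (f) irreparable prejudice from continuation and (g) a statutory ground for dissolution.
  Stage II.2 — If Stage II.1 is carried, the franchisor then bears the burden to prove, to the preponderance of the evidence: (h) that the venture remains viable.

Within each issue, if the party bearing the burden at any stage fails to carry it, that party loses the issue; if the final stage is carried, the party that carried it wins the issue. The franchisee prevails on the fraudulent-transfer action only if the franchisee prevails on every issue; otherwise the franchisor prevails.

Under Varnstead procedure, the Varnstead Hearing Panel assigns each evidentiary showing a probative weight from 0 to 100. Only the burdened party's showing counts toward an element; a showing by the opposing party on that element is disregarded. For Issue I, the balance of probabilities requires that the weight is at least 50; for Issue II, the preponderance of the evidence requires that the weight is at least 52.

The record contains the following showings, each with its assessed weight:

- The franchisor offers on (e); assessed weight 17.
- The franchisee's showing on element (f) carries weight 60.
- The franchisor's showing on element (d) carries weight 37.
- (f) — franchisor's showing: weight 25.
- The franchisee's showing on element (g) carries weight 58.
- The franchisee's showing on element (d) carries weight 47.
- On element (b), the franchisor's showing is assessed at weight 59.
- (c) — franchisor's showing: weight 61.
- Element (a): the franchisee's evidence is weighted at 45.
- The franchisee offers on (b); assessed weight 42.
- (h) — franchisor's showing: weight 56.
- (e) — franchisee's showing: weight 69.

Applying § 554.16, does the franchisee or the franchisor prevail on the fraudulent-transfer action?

— Issue I —
Stage I.1 — burden on franchisee; standard: the balance of probabilities (weight is at least 50).
    (a): 45 < 50 [not met]
    (b): 42 (franchisor's 59 disregarded) < 50 [not met]
  Stage I.1 not carried; the franchisee fails its burden.
So the franchisor prevails on this issue.
— Issue II —
Stage II.1 (franchisee, the preponderance of the evidence, weight is at least 52): (f) 60 (franchisor's 25 disregarded) ≥ 52 — meets; (g) 58 ≥ 52 — meets.
  The franchisee carries Stage II.1; the franchisor now bears the burden.
Stage II.2 (franchisor, the preponderance of the evidence, weight is at least 52): (h) 56 ≥ 52 — meets.
  The franchisor carries the last stage.
All stages carried — the franchisor prevails on this issue.
Per-issue: Issue I → franchisor; Issue II → franchisor. The franchisee must prevail on every issue; overall, the franchisor prevails.

franchisor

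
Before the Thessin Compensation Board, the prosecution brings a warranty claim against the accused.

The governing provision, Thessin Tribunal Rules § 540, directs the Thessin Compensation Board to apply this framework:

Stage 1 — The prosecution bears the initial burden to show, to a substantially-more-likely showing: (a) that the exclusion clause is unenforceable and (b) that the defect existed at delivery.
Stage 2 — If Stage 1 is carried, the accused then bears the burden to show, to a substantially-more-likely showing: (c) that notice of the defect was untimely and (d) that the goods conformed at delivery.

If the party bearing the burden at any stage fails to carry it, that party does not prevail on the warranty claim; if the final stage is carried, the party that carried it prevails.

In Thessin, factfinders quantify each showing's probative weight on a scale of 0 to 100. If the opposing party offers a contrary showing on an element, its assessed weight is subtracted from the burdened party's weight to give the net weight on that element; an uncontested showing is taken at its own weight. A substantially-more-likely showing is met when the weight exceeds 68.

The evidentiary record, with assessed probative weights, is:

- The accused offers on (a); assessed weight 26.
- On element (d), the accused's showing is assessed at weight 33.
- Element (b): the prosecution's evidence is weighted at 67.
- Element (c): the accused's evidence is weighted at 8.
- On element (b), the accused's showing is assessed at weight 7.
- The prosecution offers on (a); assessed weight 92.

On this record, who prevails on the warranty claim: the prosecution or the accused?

Stage 1 — burden on prosecution; standard: a substantially-more-likely showing (weight exceeds 68).
    (a): 92 − 26 = 66 ≤ 68 [not met]
    (b): 67 − 7 = 60 ≤ 68 [not met]
  Not every element is met, so the prosecution fails to carry Stage 1.
The accused prevails.

accused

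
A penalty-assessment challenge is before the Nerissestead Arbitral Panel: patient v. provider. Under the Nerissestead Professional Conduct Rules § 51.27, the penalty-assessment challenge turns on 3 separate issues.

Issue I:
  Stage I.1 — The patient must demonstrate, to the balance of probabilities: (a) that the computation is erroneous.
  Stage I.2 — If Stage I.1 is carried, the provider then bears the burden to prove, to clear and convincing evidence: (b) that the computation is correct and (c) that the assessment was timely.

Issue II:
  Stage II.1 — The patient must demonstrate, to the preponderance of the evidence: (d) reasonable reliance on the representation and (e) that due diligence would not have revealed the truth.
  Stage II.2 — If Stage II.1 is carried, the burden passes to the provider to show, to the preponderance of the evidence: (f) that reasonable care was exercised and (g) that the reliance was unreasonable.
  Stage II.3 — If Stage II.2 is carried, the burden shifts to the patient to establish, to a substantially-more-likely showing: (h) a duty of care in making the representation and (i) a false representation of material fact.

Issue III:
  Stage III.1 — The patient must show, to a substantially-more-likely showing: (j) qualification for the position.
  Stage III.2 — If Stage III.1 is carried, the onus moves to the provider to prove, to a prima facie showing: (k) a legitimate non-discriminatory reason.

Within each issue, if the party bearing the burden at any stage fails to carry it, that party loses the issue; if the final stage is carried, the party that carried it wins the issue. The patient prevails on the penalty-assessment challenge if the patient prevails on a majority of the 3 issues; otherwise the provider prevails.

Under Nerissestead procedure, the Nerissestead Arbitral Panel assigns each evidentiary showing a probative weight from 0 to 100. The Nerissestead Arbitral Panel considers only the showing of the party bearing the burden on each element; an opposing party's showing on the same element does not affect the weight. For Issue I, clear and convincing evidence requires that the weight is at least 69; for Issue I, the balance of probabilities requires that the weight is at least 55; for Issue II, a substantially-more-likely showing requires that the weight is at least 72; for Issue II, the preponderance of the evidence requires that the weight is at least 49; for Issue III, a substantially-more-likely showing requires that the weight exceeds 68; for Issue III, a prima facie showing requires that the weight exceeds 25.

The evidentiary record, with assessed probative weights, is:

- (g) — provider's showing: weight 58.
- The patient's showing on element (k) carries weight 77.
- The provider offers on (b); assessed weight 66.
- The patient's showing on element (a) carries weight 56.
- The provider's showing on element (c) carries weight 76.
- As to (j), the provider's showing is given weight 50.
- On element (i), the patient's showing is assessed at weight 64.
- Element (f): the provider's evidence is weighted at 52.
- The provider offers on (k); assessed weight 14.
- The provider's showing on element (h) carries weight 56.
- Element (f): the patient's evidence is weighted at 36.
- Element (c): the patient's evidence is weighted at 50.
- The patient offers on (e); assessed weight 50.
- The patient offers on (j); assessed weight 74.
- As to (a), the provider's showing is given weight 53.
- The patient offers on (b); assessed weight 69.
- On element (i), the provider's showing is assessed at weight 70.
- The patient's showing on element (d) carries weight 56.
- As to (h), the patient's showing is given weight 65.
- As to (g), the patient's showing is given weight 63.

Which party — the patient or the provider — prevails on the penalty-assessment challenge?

patient

— Issue I —
Stage I.1 (patient, the balance of probabilities, weight is at least 55): (a) 56 (provider's 53 disregarded) ≥ 55 — meets.
  Stage I.1 carried; the burden shifts to the provider.
Stage I.2 (provider, clear and convincing evidence, weight is at least 69): (b) 66 (patient's 69 disregarded) < 69 — fails; (c) 76 (patient's 50 disregarded) ≥ 69 — meets.
  Stage I.2 not carried; the provider fails its burden.
So the patient prevails on this issue.
— Issue II —
At Stage II.1 the patient must meet the preponderance of the evidence (weight is at least 49): on (d) the weight is 56, ≥ 49, so (d) meets the standard; on (e) the weight is 50, ≥ 49, so (e) meets the standard.
  Stage II.1 carried; the burden shifts to the provider.
At Stage II.2 the provider must meet the preponderance of the evidence (weight is at least 49): on (f) the weight is 52 (the patient's 36 is given no effect), ≥ 49, so (f) meets the standard; on (g) the weight is 58 (the patient's 63 is given no effect), which does reach 49, so (g) meets the standard.
  Stage II.2 carried; the burden shifts to the patient.
At Stage II.3 the patient must meet a substantially-more-likely showing (weight is at least 72): on (h) the weight is 65 (the provider's 56 is given no effect), which does not reach 72, so (h) does not meet the standard; on (i) the weight is 64 (the provider's 70 is given no effect), < 72, so (i) does not meet the standard.
  Stage II.3 not carried; the patient fails its burden.
The analysis ends at Stage II.3; the provider prevails on this issue.
— Issue III —
Stage III.1 (patient, a substantially-more-likely showing, weight exceeds 68): (j) 74 (provider's 50 disregarded) > 68 — meets.
  All elements met. The burden passes to the provider.
Stage III.2 (provider, a prima facie showing, weight exceeds 25): (k) 14 (patient's 77 disregarded) ≤ 25 — fails.
  Not every element is met, so the provider fails to carry Stage III.2.
So the patient prevails on this issue.
Per-issue: Issue I → patient; Issue II → provider; Issue III → patient. The patient must prevail on a majority of issues; overall, the patient prevails.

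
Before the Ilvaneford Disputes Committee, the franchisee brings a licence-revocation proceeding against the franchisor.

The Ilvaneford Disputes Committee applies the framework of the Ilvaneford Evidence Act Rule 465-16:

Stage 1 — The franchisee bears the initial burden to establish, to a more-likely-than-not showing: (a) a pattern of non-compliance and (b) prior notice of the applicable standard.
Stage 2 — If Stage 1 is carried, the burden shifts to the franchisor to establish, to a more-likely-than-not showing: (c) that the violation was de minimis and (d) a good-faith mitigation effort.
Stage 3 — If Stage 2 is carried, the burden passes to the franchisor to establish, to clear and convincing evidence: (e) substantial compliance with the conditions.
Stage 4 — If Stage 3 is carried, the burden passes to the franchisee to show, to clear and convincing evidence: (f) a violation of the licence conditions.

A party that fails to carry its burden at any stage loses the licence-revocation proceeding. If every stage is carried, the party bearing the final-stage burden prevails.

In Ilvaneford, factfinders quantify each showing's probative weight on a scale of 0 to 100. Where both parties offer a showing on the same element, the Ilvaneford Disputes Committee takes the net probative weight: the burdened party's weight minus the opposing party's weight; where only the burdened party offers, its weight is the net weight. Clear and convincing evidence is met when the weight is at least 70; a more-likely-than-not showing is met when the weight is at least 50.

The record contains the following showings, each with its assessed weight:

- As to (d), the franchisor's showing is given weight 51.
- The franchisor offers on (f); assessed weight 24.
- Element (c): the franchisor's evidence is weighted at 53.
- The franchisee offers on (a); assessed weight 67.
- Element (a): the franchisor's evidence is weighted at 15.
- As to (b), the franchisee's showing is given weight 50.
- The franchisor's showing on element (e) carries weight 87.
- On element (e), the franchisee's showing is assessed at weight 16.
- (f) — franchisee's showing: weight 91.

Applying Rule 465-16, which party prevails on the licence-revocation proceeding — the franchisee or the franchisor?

Stage 1 (franchisee, a more-likely-than-not showing, weight is at least 50): (a) net 67−15=52 ≥ 50 — meets; (b) 50 ≥ 50 — meets.
  The franchisee carries Stage 1; the franchisor now bears the burden.
Stage 2 (franchisor, a more-likely-than-not showing, weight is at least 50): (c) 53 ≥ 50 — meets; (d) 51 ≥ 50 — meets.
  Stage 2 carried; the burden remains with the franchisor.
Stage 3 (franchisor, clear and convincing evidence, weight is at least 70): (e) net 87−16=71 ≥ 70 — meets.
  Stage 3 is satisfied; the onus moves to the franchisee.
Stage 4 (franchisee, clear and convincing evidence, weight is at least 70): (f) net 91−24=67 < 70 — fails.
  Stage 4 not carried; the franchisee fails its burden.
So the franchisor prevails.

franchisor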